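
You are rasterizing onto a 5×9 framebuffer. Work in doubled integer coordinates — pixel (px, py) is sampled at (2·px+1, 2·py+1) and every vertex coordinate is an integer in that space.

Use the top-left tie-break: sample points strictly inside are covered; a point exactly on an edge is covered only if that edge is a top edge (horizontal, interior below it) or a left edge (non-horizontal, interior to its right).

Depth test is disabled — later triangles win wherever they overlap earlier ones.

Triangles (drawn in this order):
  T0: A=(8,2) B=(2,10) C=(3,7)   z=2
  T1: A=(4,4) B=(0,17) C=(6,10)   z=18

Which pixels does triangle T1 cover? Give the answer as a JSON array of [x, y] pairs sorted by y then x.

T0:
  2·area = 10
  edge (8, 2)→(2, 10): d=(-6,8) right/bottom  bias=-1
  edge (2, 10)→(3, 7): d=(1,-3) top-left  bias=+0
  edge (3, 7)→(8, 2): d=(5,-5) top-left  bias=+0
    (2,0)@(5, 1): e=[30,0,-20] → .  [on edge]
    (4,0)@(9, 1): e=[-2,12,0] → .  [on edge]
    (3,1)@(7, 3): e=[2,8,0] → X  [on edge]
    (4,1)@(9, 3): e=[-14,14,10] → .
    (2,2)@(5, 5): e=[6,4,0] → X  [on edge]
    (3,2)@(7, 5): e=[-10,10,10] → .
    (1,3)@(3, 7): e=[10,0,0] → X  [on edge]
    (2,3)@(5, 7): e=[-6,6,10] → .
    (0,4)@(1, 9): e=[14,-4,0] → .  [on edge]
    (1,4)@(3, 9): e=[-2,2,10] → .
    (0,6)@(1, 13): e=[-10,0,20] → .  [on edge]
  covered (3 px):
    . . . . .
    . . . X .
    . . X . .
    . X . . .
    . . . . .
    . . . . .
    . . . . .
    . . . . .
    . . . . .
T1:
  2·area = 50  (B↔C swapped to make it positive)
  edge (4, 4)→(6, 10): d=(2,6) right/bottom  bias=-1
  edge (6, 10)→(0, 17): d=(-6,7) right/bottom  bias=-1
  edge (0, 17)→(4, 4): d=(4,-13) top-left  bias=+0
    (1,0)@(3, 1): e=[0,75,-25] → .  [on edge]
    (2,3)@(5, 7): e=[0,25,25] → .  [on edge]
    (1,4)@(3, 9): e=[16,27,7] → X
    (2,4)@(5, 9): e=[4,13,33] → X
    (3,4)@(7, 9): e=[-8,-1,59] → .
    (1,5)@(3, 11): e=[20,15,15] → X
    (3,5)@(7, 11): e=[-4,-13,67] → .
    (1,6)@(3, 13): e=[24,3,23] → X
    (2,6)@(5, 13): e=[12,-11,49] → .
    (3,6)@(7, 13): e=[0,-25,75] → .  [on edge]
    (0,7)@(1, 15): e=[40,5,5] → X
    (1,7)@(3, 15): e=[28,-9,31] → .
  covered (6 px):
    . . . . .
    . . . . .
    . . . . .
    . . . . .
    . X X . .
    . X X . .
    . X . . .
    X . . . .
    . . . . .

Answer: [[1,4],[2,4],[1,5],[2,5],[1,6],[0,7]]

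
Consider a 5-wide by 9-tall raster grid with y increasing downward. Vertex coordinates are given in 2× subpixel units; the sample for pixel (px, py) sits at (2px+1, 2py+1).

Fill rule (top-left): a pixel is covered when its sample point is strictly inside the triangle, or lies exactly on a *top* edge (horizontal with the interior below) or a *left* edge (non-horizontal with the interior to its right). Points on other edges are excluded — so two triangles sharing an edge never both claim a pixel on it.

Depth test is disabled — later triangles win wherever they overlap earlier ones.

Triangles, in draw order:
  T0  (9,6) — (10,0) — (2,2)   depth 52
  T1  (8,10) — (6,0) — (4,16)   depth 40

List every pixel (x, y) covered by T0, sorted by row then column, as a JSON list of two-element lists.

T0:
  2·area = 46  (B↔C swapped to make it positive)
  edge (9, 6)→(2, 2): d=(-7,-4) top-left  bias=+0
  edge (2, 2)→(10, 0): d=(8,-2) top-left  bias=+0
  edge (10, 0)→(9, 6): d=(-1,6) right/bottom  bias=-1
    (3,0)@(7, 1): e=[27,2,17] → #
    (4,0)@(9, 1): e=[35,6,5] → #
    (2,1)@(5, 3): e=[5,14,27] → #
    (2,2)@(5, 5): e=[-9,30,25] → ·
    (3,2)@(7, 5): e=[-1,34,13] → ·
    (4,2)@(9, 5): e=[7,38,1] → #
    (4,3)@(9, 7): e=[-7,54,-1] → ·
  covered (6 px):
    · · · # #
    · · # # #
    · · · · #
    · · · · ·
    · · · · ·
    · · · · ·
    · · · · ·
    · · · · ·
    · · · · ·
T1:
  2·area = 52  (B↔C swapped to make it positive)
  edge (8, 10)→(4, 16): d=(-4,6) right/bottom  bias=-1
  edge (4, 16)→(6, 0): d=(2,-16) top-left  bias=+0
  edge (6, 0)→(8, 10): d=(2,10) right/bottom  bias=-1
    (3,2)@(7, 5): e=[26,26,0] → ·  [on edge]
    (3,3)@(7, 7): e=[18,30,4] → #
    (4,3)@(9, 7): e=[6,62,-16] → ·
    (2,4)@(5, 9): e=[22,2,28] → #
    (4,4)@(9, 9): e=[-2,66,-12] → ·
    (2,5)@(5, 11): e=[14,6,32] → #
    (4,5)@(9, 11): e=[-10,70,-8] → ·
    (2,6)@(5, 13): e=[6,10,36] → #
    (3,6)@(7, 13): e=[-6,42,16] → ·
    (2,7)@(5, 15): e=[-2,14,40] → ·
    (4,7)@(9, 15): e=[-26,78,0] → ·  [on edge]
  covered (6 px):
    · · · · ·
    · · · · ·
    · · · · ·
    · · · # ·
    · · # # ·
    · · # # ·
    · · # · ·
    · · · · ·
    · · · · ·

Final: [[3,0],[4,0],[2,1],[3,1],[4,1],[4,2]]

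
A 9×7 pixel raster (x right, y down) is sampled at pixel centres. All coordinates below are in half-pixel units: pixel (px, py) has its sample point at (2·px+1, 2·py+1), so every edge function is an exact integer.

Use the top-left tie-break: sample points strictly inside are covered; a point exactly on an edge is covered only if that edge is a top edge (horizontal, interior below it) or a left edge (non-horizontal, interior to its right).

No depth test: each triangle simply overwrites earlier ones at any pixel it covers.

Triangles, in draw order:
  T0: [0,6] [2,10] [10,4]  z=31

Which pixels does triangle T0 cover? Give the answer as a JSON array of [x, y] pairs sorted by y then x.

T0:
  2·area = 44  (B↔C swapped to make it positive)
  edge (0, 6)→(10, 4): d=(10,-2) top-left  bias=+0
  edge (10, 4)→(2, 10): d=(-8,6) right/bottom  bias=-1
  edge (2, 10)→(0, 6): d=(-2,-4) top-left  bias=+0
    (7,1)@(15, 3): e=[0,-22,66] → ·  [on edge]
    (2,2)@(5, 5): e=[0,22,22] → #  [on edge]
    (3,2)@(7, 5): e=[4,10,30] → #
    (4,2)@(9, 5): e=[8,-2,38] → ·
    (0,3)@(1, 7): e=[12,30,2] → #
    (1,3)@(3, 7): e=[16,18,10] → #
    (3,3)@(7, 7): e=[24,-6,26] → ·
    (0,4)@(1, 9): e=[32,14,-2] → ·
    (1,4)@(3, 9): e=[36,2,6] → #
    (2,4)@(5, 9): e=[40,-10,14] → ·
    (1,5)@(3, 11): e=[56,-14,2] → ·
  covered (6 px):
    · · · · · · · · ·
    · · · · · · · · ·
    · · # # · · · · ·
    # # # · · · · · ·
    · # · · · · · · ·
    · · · · · · · · ·
    · · · · · · · · ·

Answer: [[2,2],[3,2],[0,3],[1,3],[2,3],[1,4]]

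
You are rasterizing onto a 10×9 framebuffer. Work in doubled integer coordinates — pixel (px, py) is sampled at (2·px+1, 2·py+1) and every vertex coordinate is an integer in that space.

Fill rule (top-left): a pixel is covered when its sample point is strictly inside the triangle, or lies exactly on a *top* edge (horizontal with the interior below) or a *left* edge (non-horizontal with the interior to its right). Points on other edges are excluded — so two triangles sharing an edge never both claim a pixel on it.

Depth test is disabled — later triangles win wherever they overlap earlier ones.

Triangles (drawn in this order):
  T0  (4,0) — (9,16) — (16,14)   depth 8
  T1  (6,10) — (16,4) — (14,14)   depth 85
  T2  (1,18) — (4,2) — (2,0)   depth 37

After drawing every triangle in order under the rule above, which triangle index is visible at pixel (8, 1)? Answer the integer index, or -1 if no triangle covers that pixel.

T0:
  2·area = 122  (B↔C swapped to make it positive)
  edge (4, 0)→(16, 14): d=(12,14) right/bottom  bias=-1
  edge (16, 14)→(9, 16): d=(-7,2) right/bottom  bias=-1
  edge (9, 16)→(4, 0): d=(-5,-16) top-left  bias=+0
    (2,1)@(5, 3): e=[22,99,1] → █
    (3,1)@(7, 3): e=[-6,95,33] → ·
    (2,2)@(5, 5): e=[46,85,-9] → ·
    (3,2)@(7, 5): e=[18,81,23] → █
    (4,2)@(9, 5): e=[-10,77,55] → ·
    (3,3)@(7, 7): e=[42,67,13] → █
    (4,3)@(9, 7): e=[14,63,45] → █
    (5,3)@(11, 7): e=[-14,59,77] → ·
    (3,4)@(7, 9): e=[66,53,3] → █
    (5,4)@(11, 9): e=[10,45,67] → █
    (6,4)@(13, 9): e=[-18,41,99] → ·
    (3,5)@(7, 11): e=[90,39,-7] → ·
  covered (16 px):
    · · · · · · · · · ·
    · · █ · · · · · · ·
    · · · █ · · · · · ·
    · · · █ █ · · · · ·
    · · · █ █ █ · · · ·
    · · · · █ █ █ · · ·
    · · · · █ █ █ █ · ·
    · · · · █ █ · · · ·
    · · · · · · · · · ·
T1:
  2·area = 88
  edge (6, 10)→(16, 4): d=(10,-6) top-left  bias=+0
  edge (16, 4)→(14, 14): d=(-2,10) right/bottom  bias=-1
  edge (14, 14)→(6, 10): d=(-8,-4) top-left  bias=+0
    (7,2)@(15, 5): e=[4,8,76] → █
    (8,2)@(17, 5): e=[16,-12,84] → ·
    (5,3)@(11, 7): e=[0,44,44] → █  [on edge]
    (6,3)@(13, 7): e=[12,24,52] → █
    (8,3)@(17, 7): e=[36,-16,68] → ·
    (4,4)@(9, 9): e=[8,60,20] → █
    (7,4)@(15, 9): e=[44,0,44] → ·  [on edge]
    (4,5)@(9, 11): e=[28,56,4] → █
    (7,5)@(15, 11): e=[64,-4,28] → ·
    (0,6)@(1, 13): e=[0,132,-44] → ·  [on edge]
    (4,6)@(9, 13): e=[48,52,-12] → ·
    (5,6)@(11, 13): e=[60,32,-4] → ·
  covered (11 px):
    · · · · · · · · · ·
    · · · · · · · · · ·
    · · · · · · · █ · ·
    · · · · · █ █ █ · ·
    · · · · █ █ █ · · ·
    · · · · █ █ █ · · ·
    · · · · · · █ · · ·
    · · · · · · · · · ·
    · · · · · · · · · ·
T2:
  2·area = 38  (B↔C swapped to make it positive)
  edge (1, 18)→(2, 0): d=(1,-18) top-left  bias=+0
  edge (2, 0)→(4, 2): d=(2,2) right/bottom  bias=-1
  edge (4, 2)→(1, 18): d=(-3,16) right/bottom  bias=-1
    (1,0)@(3, 1): e=[19,0,19] → ·  [on edge]
    (1,1)@(3, 3): e=[21,4,13] → █
    (2,1)@(5, 3): e=[57,0,-19] → ·  [on edge]
    (1,2)@(3, 5): e=[23,8,7] → █
    (2,2)@(5, 5): e=[59,4,-25] → ·
    (3,2)@(7, 5): e=[95,0,-57] → ·  [on edge]
    (1,3)@(3, 7): e=[25,12,1] → █
    (2,3)@(5, 7): e=[61,8,-31] → ·
    (4,3)@(9, 7): e=[133,0,-95] → ·  [on edge]
    (1,4)@(3, 9): e=[27,16,-5] → ·
    (5,4)@(11, 9): e=[171,0,-133] → ·  [on edge]
    (6,5)@(13, 11): e=[209,0,-171] → ·  [on edge]
    (7,6)@(15, 13): e=[247,0,-209] → ·  [on edge]
    (8,7)@(17, 15): e=[285,0,-247] → ·  [on edge]
    (9,8)@(19, 17): e=[323,0,-285] → ·  [on edge]
  covered (3 px):
    · · · · · · · · · ·
    · █ · · · · · · · ·
    · █ · · · · · · · ·
    · █ · · · · · · · ·
    · · · · · · · · · ·
    · · · · · · · · · ·
    · · · · · · · · · ·
    · · · · · · · · · ·
    · · · · · · · · · ·

Z-buffer (winner per pixel, '.' = empty):
  . . . . . . . . . .
  . 2 0 . . . . . . .
  . 2 . 0 . . . 1 . .
  . 2 . 0 0 1 1 1 . .
  . . . 0 1 1 1 . . .
  . . . . 1 1 1 . . .
  . . . . 0 0 1 0 . .
  . . . . 0 0 . . . .
  . . . . . . . . . .

Final: -1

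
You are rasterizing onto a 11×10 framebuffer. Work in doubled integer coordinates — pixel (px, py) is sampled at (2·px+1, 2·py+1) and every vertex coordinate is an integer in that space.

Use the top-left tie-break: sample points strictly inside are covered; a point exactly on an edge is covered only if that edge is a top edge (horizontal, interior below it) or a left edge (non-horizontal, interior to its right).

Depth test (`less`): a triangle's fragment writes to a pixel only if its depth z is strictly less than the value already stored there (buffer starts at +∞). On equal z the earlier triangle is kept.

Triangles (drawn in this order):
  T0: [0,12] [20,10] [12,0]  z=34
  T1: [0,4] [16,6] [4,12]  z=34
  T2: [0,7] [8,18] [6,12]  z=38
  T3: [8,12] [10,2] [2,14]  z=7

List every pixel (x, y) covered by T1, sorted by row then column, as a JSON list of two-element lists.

T0:
  2·area = 216  (B↔C swapped to make it positive)
  edge (0, 12)→(12, 0): d=(12,-12) top-left  bias=+0
  edge (12, 0)→(20, 10): d=(8,10) right/bottom  bias=-1
  edge (20, 10)→(0, 12): d=(-20,2) right/bottom  bias=-1
    (5,0)@(11, 1): e=[0,18,198] → #  [on edge]
    (6,0)@(13, 1): e=[24,-2,194] → ·
    (4,1)@(9, 3): e=[0,54,162] → #  [on edge]
    (6,1)@(13, 3): e=[48,14,154] → #
    (7,1)@(15, 3): e=[72,-6,150] → ·
    (3,2)@(7, 5): e=[0,90,126] → #  [on edge]
    (7,2)@(15, 5): e=[96,10,110] → #
    (8,2)@(17, 5): e=[120,-10,106] → ·
    (2,3)@(5, 7): e=[0,126,90] → #  [on edge]
    (8,3)@(17, 7): e=[144,6,66] → #
    (9,3)@(19, 7): e=[168,-14,62] → ·
    (1,4)@(3, 9): e=[0,162,54] → #  [on edge]
    (0,5)@(1, 11): e=[0,198,18] → #  [on edge]
  covered (30 px):
    · · · · · # · · · · ·
    · · · · # # # · · · ·
    · · · # # # # # · · ·
    · · # # # # # # # · ·
    · # # # # # # # # # ·
    # # # # # · · · · · ·
    · · · · · · · · · · ·
    · · · · · · · · · · ·
    · · · · · · · · · · ·
    · · · · · · · · · · ·
T1:
  2·area = 120
  edge (0, 4)→(16, 6): d=(16,2) right/bottom  bias=-1
  edge (16, 6)→(4, 12): d=(-12,6) right/bottom  bias=-1
  edge (4, 12)→(0, 4): d=(-4,-8) top-left  bias=+0
    (0,2)@(1, 5): e=[14,102,4] → #
    (1,2)@(3, 5): e=[10,90,20] → #
    (2,2)@(5, 5): e=[6,78,36] → #
    (3,2)@(7, 5): e=[2,66,52] → #
    (4,2)@(9, 5): e=[-2,54,68] → ·
    (0,3)@(1, 7): e=[46,78,-4] → ·
    (1,3)@(3, 7): e=[42,66,12] → #
    (4,3)@(9, 7): e=[30,30,60] → #
    (5,3)@(11, 7): e=[26,18,76] → #
    (6,3)@(13, 7): e=[22,6,92] → #
    (7,3)@(15, 7): e=[18,-6,108] → ·
    (1,4)@(3, 9): e=[74,42,4] → #
  covered (15 px):
    · · · · · · · · · · ·
    · · · · · · · · · · ·
    # # # # · · · · · · ·
    · # # # # # # · · · ·
    · # # # # · · · · · ·
    · · # · · · · · · · ·
    · · · · · · · · · · ·
    · · · · · · · · · · ·
    · · · · · · · · · · ·
    · · · · · · · · · · ·
T2:
  2·area = 26  (B↔C swapped to make it positive)
  edge (0, 7)→(6, 12): d=(6,5) right/bottom  bias=-1
  edge (6, 12)→(8, 18): d=(2,6) right/bottom  bias=-1
  edge (8, 18)→(0, 7): d=(-8,-11) top-left  bias=+0
    (1,1)@(3, 3): e=[-39,0,65] → ·  [on edge]
    (2,4)@(5, 9): e=[-13,0,39] → ·  [on edge]
    (1,5)@(3, 11): e=[9,16,1] → #
    (2,5)@(5, 11): e=[-1,4,23] → ·
    (1,6)@(3, 13): e=[21,20,-15] → ·
    (2,6)@(5, 13): e=[11,8,7] → #
    (3,6)@(7, 13): e=[1,-4,29] → ·
    (2,7)@(5, 15): e=[23,12,-9] → ·
    (3,7)@(7, 15): e=[13,0,13] → ·  [on edge]
  covered (2 px):
    · · · · · · · · · · ·
    · · · · · · · · · · ·
    · · · · · · · · · · ·
    · · · · · · · · · · ·
    · · · · · · · · · · ·
    · # · · · · · · · · ·
    · · # · · · · · · · ·
    · · · · · · · · · · ·
    · · · · · · · · · · ·
    · · · · · · · · · · ·
T3:
  2·area = 56  (B↔C swapped to make it positive)
  edge (8, 12)→(2, 14): d=(-6,2) right/bottom  bias=-1
  edge (2, 14)→(10, 2): d=(8,-12) top-left  bias=+0
  edge (10, 2)→(8, 12): d=(-2,10) right/bottom  bias=-1
    (4,2)@(9, 5): e=[40,12,4] → #
    (5,2)@(11, 5): e=[36,36,-16] → ·
    (3,3)@(7, 7): e=[32,4,20] → #
    (4,3)@(9, 7): e=[28,28,0] → ·  [on edge]
    (3,4)@(7, 9): e=[20,20,16] → #
    (4,4)@(9, 9): e=[16,44,-4] → ·
    (8,4)@(17, 9): e=[0,140,-84] → ·  [on edge]
    (2,5)@(5, 11): e=[12,12,32] → #
    (4,5)@(9, 11): e=[4,60,-8] → ·
    (5,5)@(11, 11): e=[0,84,-28] → ·  [on edge]
    (1,6)@(3, 13): e=[4,4,48] → #
    (2,6)@(5, 13): e=[0,28,28] → ·  [on edge]
    (3,8)@(7, 17): e=[-28,84,0] → ·  [on edge]
  covered (6 px):
    · · · · · · · · · · ·
    · · · · · · · · · · ·
    · · · · # · · · · · ·
    · · · # · · · · · · ·
    · · · # · · · · · · ·
    · · # # · · · · · · ·
    · # · · · · · · · · ·
    · · · · · · · · · · ·
    · · · · · · · · · · ·
    · · · · · · · · · · ·

Answer: [[0,2],[1,2],[2,2],[3,2],[1,3],[2,3],[3,3],[4,3],[5,3],[6,3],[1,4],[2,4],[3,4],[4,4],[2,5]]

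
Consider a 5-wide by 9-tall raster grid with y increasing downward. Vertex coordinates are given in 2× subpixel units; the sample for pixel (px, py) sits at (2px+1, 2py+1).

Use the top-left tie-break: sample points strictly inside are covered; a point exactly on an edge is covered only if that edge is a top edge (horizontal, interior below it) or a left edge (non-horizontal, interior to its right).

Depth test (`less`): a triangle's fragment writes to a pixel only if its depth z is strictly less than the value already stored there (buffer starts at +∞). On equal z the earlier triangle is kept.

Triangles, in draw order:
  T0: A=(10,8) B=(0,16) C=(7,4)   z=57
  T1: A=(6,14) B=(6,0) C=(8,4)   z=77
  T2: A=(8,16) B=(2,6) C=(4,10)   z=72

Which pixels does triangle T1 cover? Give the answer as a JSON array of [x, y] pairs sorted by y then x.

T0:
  2·area = 64
  edge (10, 8)→(0, 16): d=(-10,8) right/bottom  bias=-1
  edge (0, 16)→(7, 4): d=(7,-12) top-left  bias=+0
  edge (7, 4)→(10, 8): d=(3,4) right/bottom  bias=-1
    (3,2)@(7, 5): e=[54,7,3] → X
    (4,2)@(9, 5): e=[38,31,-5] → .
    (3,3)@(7, 7): e=[34,21,9] → X
    (4,3)@(9, 7): e=[18,45,1] → X
    (2,4)@(5, 9): e=[30,11,23] → X
    (4,4)@(9, 9): e=[-2,59,7] → .
    (1,5)@(3, 11): e=[26,1,37] → X
    (3,5)@(7, 11): e=[-6,49,21] → .
    (1,6)@(3, 13): e=[6,15,43] → X
    (2,6)@(5, 13): e=[-10,39,35] → .
    (0,7)@(1, 15): e=[2,5,57] → X
    (1,7)@(3, 15): e=[-14,29,49] → .
  covered (9 px):
    . . . . .
    . . . . .
    . . . X .
    . . . X X
    . . X X .
    . X X . .
    . X . . .
    X . . . .
    . . . . .
T1:
  2·area = 28
  edge (6, 14)→(6, 0): d=(0,-14) top-left  bias=+0
  edge (6, 0)→(8, 4): d=(2,4) right/bottom  bias=-1
  edge (8, 4)→(6, 14): d=(-2,10) right/bottom  bias=-1
    (3,1)@(7, 3): e=[14,2,12] → X
    (4,1)@(9, 3): e=[42,-6,-8] → .
    (3,2)@(7, 5): e=[14,6,8] → X
    (4,2)@(9, 5): e=[42,-2,-12] → .
    (3,3)@(7, 7): e=[14,10,4] → X
    (4,3)@(9, 7): e=[42,2,-16] → .
    (3,4)@(7, 9): e=[14,14,0] → .  [on edge]
  covered (3 px):
    . . . . .
    . . . X .
    . . . X .
    . . . X .
    . . . . .
    . . . . .
    . . . . .
    . . . . .
    . . . . .
T2:
  2·area = 4  (B↔C swapped to make it positive)
  edge (8, 16)→(4, 10): d=(-4,-6) top-left  bias=+0
  edge (4, 10)→(2, 6): d=(-2,-4) top-left  bias=+0
  edge (2, 6)→(8, 16): d=(6,10) right/bottom  bias=-1
    (2,5)@(5, 11): e=[2,2,0] → .  [on edge]
  covered (0 px):
    . . . . .
    . . . . .
    . . . . .
    . . . . .
    . . . . .
    . . . . .
    . . . . .
    . . . . .
    . . . . .

Result: [[3,1],[3,2],[3,3]]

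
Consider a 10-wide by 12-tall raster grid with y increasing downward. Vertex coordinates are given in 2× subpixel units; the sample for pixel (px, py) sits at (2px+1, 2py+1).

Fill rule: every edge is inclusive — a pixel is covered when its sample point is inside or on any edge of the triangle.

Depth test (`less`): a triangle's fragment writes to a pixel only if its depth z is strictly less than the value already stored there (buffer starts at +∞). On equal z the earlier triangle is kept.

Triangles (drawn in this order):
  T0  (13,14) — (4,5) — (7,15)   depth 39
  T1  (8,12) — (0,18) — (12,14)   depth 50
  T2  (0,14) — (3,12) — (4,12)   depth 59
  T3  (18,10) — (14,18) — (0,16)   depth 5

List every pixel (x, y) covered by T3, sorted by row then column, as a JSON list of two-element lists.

T0:
  2·area = 63  (B↔C swapped to make it positive)
  edge (13, 14)→(7, 15): d=(-6,1) inclusive
  edge (7, 15)→(4, 5): d=(-3,-10) inclusive
  edge (4, 5)→(13, 14): d=(9,9) inclusive
    (2,3)@(5, 7): e=[50,4,9] → █
    (3,3)@(7, 7): e=[48,24,-9] → ·
    (2,4)@(5, 9): e=[38,-2,27] → ·
    (3,4)@(7, 9): e=[36,18,9] → █
    (4,4)@(9, 9): e=[34,38,-9] → ·
    (3,5)@(7, 11): e=[24,12,27] → █
    (4,5)@(9, 11): e=[22,32,9] → █
    (5,5)@(11, 11): e=[20,52,-9] → ·
    (3,6)@(7, 13): e=[12,6,45] → █
    (5,6)@(11, 13): e=[8,46,9] → █
    (6,6)@(13, 13): e=[6,66,-9] → ·
    (9,6)@(19, 13): e=[0,126,-63] → ·  [on edge]
    (3,7)@(7, 15): e=[0,0,63] → █  [on edge]
  covered (8 px):
    · · · · · · · · · ·
    · · · · · · · · · ·
    · · · · · · · · · ·
    · · █ · · · · · · ·
    · · · █ · · · · · ·
    · · · █ █ · · · · ·
    · · · █ █ █ · · · ·
    · · · █ · · · · · ·
    · · · · · · · · · ·
    · · · · · · · · · ·
    · · · · · · · · · ·
    · · · · · · · · · ·
T1:
  2·area = 40  (B↔C swapped to make it positive)
  edge (8, 12)→(12, 14): d=(4,2) inclusive
  edge (12, 14)→(0, 18): d=(-12,4) inclusive
  edge (0, 18)→(8, 12): d=(8,-6) inclusive
    (3,6)@(7, 13): e=[6,32,2] → █
    (4,6)@(9, 13): e=[2,24,14] → █
    (5,6)@(11, 13): e=[-2,16,26] → ·
    (7,6)@(15, 13): e=[-10,0,50] → ·  [on edge]
    (2,7)@(5, 15): e=[18,16,6] → █
    (4,7)@(9, 15): e=[10,0,30] → █  [on edge]
    (5,7)@(11, 15): e=[6,-8,42] → ·
    (1,8)@(3, 17): e=[30,0,10] → █  [on edge]
    (2,8)@(5, 17): e=[26,-8,22] → ·
    (3,8)@(7, 17): e=[22,-16,34] → ·
    (4,8)@(9, 17): e=[18,-24,46] → ·
    (1,9)@(3, 19): e=[38,-24,26] → ·
  covered (6 px):
    · · · · · · · · · ·
    · · · · · · · · · ·
    · · · · · · · · · ·
    · · · · · · · · · ·
    · · · · · · · · · ·
    · · · · · · · · · ·
    · · · █ █ · · · · ·
    · · █ █ █ · · · · ·
    · █ · · · · · · · ·
    · · · · · · · · · ·
    · · · · · · · · · ·
    · · · · · · · · · ·
T2:
  2·area = 2
  edge (0, 14)→(3, 12): d=(3,-2) inclusive
  edge (3, 12)→(4, 12): d=(1,0) inclusive
  edge (4, 12)→(0, 14): d=(-4,2) inclusive
  covered (0 px):
    · · · · · · · · · ·
    · · · · · · · · · ·
    · · · · · · · · · ·
    · · · · · · · · · ·
    · · · · · · · · · ·
    · · · · · · · · · ·
    · · · · · · · · · ·
    · · · · · · · · · ·
    · · · · · · · · · ·
    · · · · · · · · · ·
    · · · · · · · · · ·
    · · · · · · · · · ·
T3:
  2·area = 120
  edge (18, 10)→(14, 18): d=(-4,8) inclusive
  edge (14, 18)→(0, 16): d=(-14,-2) inclusive
  edge (0, 16)→(18, 10): d=(18,-6) inclusive
    (7,5)@(15, 11): e=[20,100,0] → █  [on edge]
    (8,5)@(17, 11): e=[4,104,12] → █
    (9,5)@(19, 11): e=[-12,108,24] → ·
    (4,6)@(9, 13): e=[60,60,0] → █  [on edge]
    (5,6)@(11, 13): e=[44,64,12] → █
    (6,6)@(13, 13): e=[28,68,24] → █
    (8,6)@(17, 13): e=[-4,76,48] → ·
    (1,7)@(3, 15): e=[100,20,0] → █  [on edge]
    (2,7)@(5, 15): e=[84,24,12] → █
    (3,7)@(7, 15): e=[68,28,24] → █
    (8,7)@(17, 15): e=[-12,48,84] → ·
    (1,8)@(3, 17): e=[92,-8,36] → ·
    (3,8)@(7, 17): e=[60,0,60] → █  [on edge]
  covered (17 px):
    · · · · · · · · · ·
    · · · · · · · · · ·
    · · · · · · · · · ·
    · · · · · · · · · ·
    · · · · · · · · · ·
    · · · · · · · █ █ ·
    · · · · █ █ █ █ · ·
    · █ █ █ █ █ █ █ · ·
    · · · █ █ █ █ · · ·
    · · · · · · · · · ·
    · · · · · · · · · ·
    · · · · · · · · · ·

Answer: [[7,5],[8,5],[4,6],[5,6],[6,6],[7,6],[1,7],[2,7],[3,7],[4,7],[5,7],[6,7],[7,7],[3,8],[4,8],[5,8],[6,8]]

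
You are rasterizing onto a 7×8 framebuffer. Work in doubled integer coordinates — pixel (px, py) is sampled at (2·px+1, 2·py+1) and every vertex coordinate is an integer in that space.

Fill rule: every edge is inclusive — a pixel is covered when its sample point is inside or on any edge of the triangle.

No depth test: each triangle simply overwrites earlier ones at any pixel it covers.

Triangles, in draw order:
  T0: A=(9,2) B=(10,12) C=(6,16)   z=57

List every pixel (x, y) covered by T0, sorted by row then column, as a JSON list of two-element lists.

T0:
  2·area = 44
  edge (9, 2)→(10, 12): d=(1,10) inclusive
  edge (10, 12)→(6, 16): d=(-4,4) inclusive
  edge (6, 16)→(9, 2): d=(3,-14) inclusive
    (4,1)@(9, 3): e=[1,40,3] → X
    (5,1)@(11, 3): e=[-19,32,31] → .
    (4,2)@(9, 5): e=[3,32,9] → X
    (5,2)@(11, 5): e=[-17,24,37] → .
    (4,3)@(9, 7): e=[5,24,15] → X
    (5,3)@(11, 7): e=[-15,16,43] → .
    (4,4)@(9, 9): e=[7,16,21] → X
    (5,4)@(11, 9): e=[-13,8,49] → .
    (6,4)@(13, 9): e=[-33,0,77] → .  [on edge]
    (4,5)@(9, 11): e=[9,8,27] → X
    (5,5)@(11, 11): e=[-11,0,55] → .  [on edge]
    (3,6)@(7, 13): e=[31,8,5] → X
    (4,6)@(9, 13): e=[11,0,33] → X  [on edge]
    (3,7)@(7, 15): e=[33,0,11] → X  [on edge]
  covered (8 px):
    . . . . . . .
    . . . . X . .
    . . . . X . .
    . . . . X . .
    . . . . X . .
    . . . . X . .
    . . . X X . .
    . . . X . . .

Answer: [[4,1],[4,2],[4,3],[4,4],[4,5],[3,6],[4,6],[3,7]]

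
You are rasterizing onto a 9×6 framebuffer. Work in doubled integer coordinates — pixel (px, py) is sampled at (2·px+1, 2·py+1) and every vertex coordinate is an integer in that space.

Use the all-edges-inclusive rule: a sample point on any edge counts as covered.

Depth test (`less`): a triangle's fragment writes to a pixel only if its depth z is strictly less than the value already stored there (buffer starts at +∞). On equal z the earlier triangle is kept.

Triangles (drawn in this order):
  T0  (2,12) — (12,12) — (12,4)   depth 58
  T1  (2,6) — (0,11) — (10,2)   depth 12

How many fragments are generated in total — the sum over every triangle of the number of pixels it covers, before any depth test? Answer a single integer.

T0:
  2·area = 80  (B↔C swapped to make it positive)
  edge (2, 12)→(12, 4): d=(10,-8) inclusive
  edge (12, 4)→(12, 12): d=(0,8) inclusive
  edge (12, 12)→(2, 12): d=(-10,0) inclusive
    (5,2)@(11, 5): e=[2,8,70] → X
    (6,2)@(13, 5): e=[18,-8,70] → .
    (4,3)@(9, 7): e=[6,24,50] → X
    (6,3)@(13, 7): e=[38,-8,50] → .
    (3,4)@(7, 9): e=[10,40,30] → X
    (6,4)@(13, 9): e=[58,-8,30] → .
    (2,5)@(5, 11): e=[14,56,10] → X
    (6,5)@(13, 11): e=[78,-8,10] → .
  covered (10 px):
    . . . . . . . . .
    . . . . . . . . .
    . . . . . X . . .
    . . . . X X . . .
    . . . X X X . . .
    . . X X X X . . .
T1:
  2·area = 32  (B↔C swapped to make it positive)
  edge (2, 6)→(10, 2): d=(8,-4) inclusive
  edge (10, 2)→(0, 11): d=(-10,9) inclusive
  edge (0, 11)→(2, 6): d=(2,-5) inclusive
    (2,2)@(5, 5): e=[4,15,13] → X
    (3,2)@(7, 5): e=[12,-3,23] → .
    (1,3)@(3, 7): e=[12,13,7] → X
    (2,3)@(5, 7): e=[20,-5,17] → .
    (0,4)@(1, 9): e=[20,11,1] → X
    (1,4)@(3, 9): e=[28,-7,11] → .
    (0,5)@(1, 11): e=[36,-9,5] → .
  covered (3 px):
    . . . . . . . . .
    . . . . . . . . .
    . . X . . . . . .
    . X . . . . . . .
    X . . . . . . . .
    . . . . . . . . .

Result: 13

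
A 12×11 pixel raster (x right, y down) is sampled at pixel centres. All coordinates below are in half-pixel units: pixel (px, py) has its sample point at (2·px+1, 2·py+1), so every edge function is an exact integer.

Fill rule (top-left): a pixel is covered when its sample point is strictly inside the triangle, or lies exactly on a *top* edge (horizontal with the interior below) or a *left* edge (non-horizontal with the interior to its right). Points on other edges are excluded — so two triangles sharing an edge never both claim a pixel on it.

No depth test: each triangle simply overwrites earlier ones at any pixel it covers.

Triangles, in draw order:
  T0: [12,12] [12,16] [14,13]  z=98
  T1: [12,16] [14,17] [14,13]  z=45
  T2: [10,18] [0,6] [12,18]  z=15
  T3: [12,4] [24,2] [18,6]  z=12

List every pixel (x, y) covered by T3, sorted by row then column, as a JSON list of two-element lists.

T0:
  2·area = 8  (B↔C swapped to make it positive)
  edge (12, 12)→(14, 13): d=(2,1) right/bottom  bias=-1
  edge (14, 13)→(12, 16): d=(-2,3) right/bottom  bias=-1
  edge (12, 16)→(12, 12): d=(0,-4) top-left  bias=+0
    (6,6)@(13, 13): e=[1,3,4] → #
    (7,6)@(15, 13): e=[-1,-3,12] → ·
    (6,7)@(13, 15): e=[5,-1,4] → ·
  covered (1 px):
    · · · · · · · · · · · ·
    · · · · · · · · · · · ·
    · · · · · · · · · · · ·
    · · · · · · · · · · · ·
    · · · · · · · · · · · ·
    · · · · · · · · · · · ·
    · · · · · · # · · · · ·
    · · · · · · · · · · · ·
    · · · · · · · · · · · ·
    · · · · · · · · · · · ·
    · · · · · · · · · · · ·
T1:
  2·area = 8  (B↔C swapped to make it positive)
  edge (12, 16)→(14, 13): d=(2,-3) top-left  bias=+0
  edge (14, 13)→(14, 17): d=(0,4) right/bottom  bias=-1
  edge (14, 17)→(12, 16): d=(-2,-1) top-left  bias=+0
    (6,7)@(13, 15): e=[1,4,3] → #
    (7,7)@(15, 15): e=[7,-4,5] → ·
    (6,8)@(13, 17): e=[5,4,-1] → ·
  covered (1 px):
    · · · · · · · · · · · ·
    · · · · · · · · · · · ·
    · · · · · · · · · · · ·
    · · · · · · · · · · · ·
    · · · · · · · · · · · ·
    · · · · · · · · · · · ·
    · · · · · · · · · · · ·
    · · · · · · # · · · · ·
    · · · · · · · · · · · ·
    · · · · · · · · · · · ·
    · · · · · · · · · · · ·
T2:
  2·area = 24
  edge (10, 18)→(0, 6): d=(-10,-12) top-left  bias=+0
  edge (0, 6)→(12, 18): d=(12,12) right/bottom  bias=-1
  edge (12, 18)→(10, 18): d=(-2,0) right/bottom  bias=-1
    (0,3)@(1, 7): e=[2,0,22] → ·  [on edge]
    (1,4)@(3, 9): e=[6,0,18] → ·  [on edge]
    (2,5)@(5, 11): e=[10,0,14] → ·  [on edge]
    (3,6)@(7, 13): e=[14,0,10] → ·  [on edge]
    (4,7)@(9, 15): e=[18,0,6] → ·  [on edge]
    (5,8)@(11, 17): e=[22,0,2] → ·  [on edge]
    (6,9)@(13, 19): e=[26,0,-2] → ·  [on edge]
    (7,10)@(15, 21): e=[30,0,-6] → ·  [on edge]
  covered (0 px):
    · · · · · · · · · · · ·
    · · · · · · · · · · · ·
    · · · · · · · · · · · ·
    · · · · · · · · · · · ·
    · · · · · · · · · · · ·
    · · · · · · · · · · · ·
    · · · · · · · · · · · ·
    · · · · · · · · · · · ·
    · · · · · · · · · · · ·
    · · · · · · · · · · · ·
    · · · · · · · · · · · ·
T3:
  2·area = 36
  edge (12, 4)→(24, 2): d=(12,-2) top-left  bias=+0
  edge (24, 2)→(18, 6): d=(-6,4) right/bottom  bias=-1
  edge (18, 6)→(12, 4): d=(-6,-2) top-left  bias=+0
    (1,0)@(3, 1): e=[-54,90,0] → ·  [on edge]
    (4,1)@(9, 3): e=[-18,54,0] → ·  [on edge]
    (9,1)@(19, 3): e=[2,14,20] → #
    (10,1)@(21, 3): e=[6,6,24] → #
    (11,1)@(23, 3): e=[10,-2,28] → ·
    (7,2)@(15, 5): e=[18,18,0] → #  [on edge]
    (8,2)@(17, 5): e=[22,10,4] → #
    (10,2)@(21, 5): e=[30,-6,12] → ·
    (7,3)@(15, 7): e=[42,6,-12] → ·
    (8,3)@(17, 7): e=[46,-2,-8] → ·
    (9,3)@(19, 7): e=[50,-10,-4] → ·
    (10,3)@(21, 7): e=[54,-18,0] → ·  [on edge]
  covered (5 px):
    · · · · · · · · · · · ·
    · · · · · · · · · # # ·
    · · · · · · · # # # · ·
    · · · · · · · · · · · ·
    · · · · · · · · · · · ·
    · · · · · · · · · · · ·
    · · · · · · · · · · · ·
    · · · · · · · · · · · ·
    · · · · · · · · · · · ·
    · · · · · · · · · · · ·
    · · · · · · · · · · · ·

Answer: [[9,1],[10,1],[7,2],[8,2],[9,2]]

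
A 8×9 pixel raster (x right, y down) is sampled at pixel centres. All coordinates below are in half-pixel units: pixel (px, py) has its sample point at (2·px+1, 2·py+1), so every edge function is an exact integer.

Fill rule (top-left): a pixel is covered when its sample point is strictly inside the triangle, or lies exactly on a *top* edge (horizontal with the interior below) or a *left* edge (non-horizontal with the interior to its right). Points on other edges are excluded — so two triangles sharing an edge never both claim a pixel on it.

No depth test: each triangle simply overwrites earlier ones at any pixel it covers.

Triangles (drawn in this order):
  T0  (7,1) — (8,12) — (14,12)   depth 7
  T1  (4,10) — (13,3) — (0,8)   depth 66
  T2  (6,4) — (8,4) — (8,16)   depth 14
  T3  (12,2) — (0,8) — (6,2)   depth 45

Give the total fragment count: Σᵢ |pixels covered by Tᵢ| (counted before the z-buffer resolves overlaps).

T0:
  2·area = 66  (B↔C swapped to make it positive)
  edge (7, 1)→(14, 12): d=(7,11) right/bottom  bias=-1
  edge (14, 12)→(8, 12): d=(-6,0) right/bottom  bias=-1
  edge (8, 12)→(7, 1): d=(-1,-11) top-left  bias=+0
    (3,0)@(7, 1): e=[0,66,0] → ·  [on edge]
    (4,2)@(9, 5): e=[6,42,18] → #
    (5,2)@(11, 5): e=[-16,42,40] → ·
    (4,3)@(9, 7): e=[20,30,16] → #
    (5,3)@(11, 7): e=[-2,30,38] → ·
    (4,4)@(9, 9): e=[34,18,14] → #
    (5,4)@(11, 9): e=[12,18,36] → #
    (6,4)@(13, 9): e=[-10,18,58] → ·
    (4,5)@(9, 11): e=[48,6,12] → #
    (6,5)@(13, 11): e=[4,6,56] → #
    (7,5)@(15, 11): e=[-18,6,78] → ·
    (4,6)@(9, 13): e=[62,-6,10] → ·
  covered (7 px):
    · · · · · · · ·
    · · · · · · · ·
    · · · · # · · ·
    · · · · # · · ·
    · · · · # # · ·
    · · · · # # # ·
    · · · · · · · ·
    · · · · · · · ·
    · · · · · · · ·
T1:
  2·area = 46  (B↔C swapped to make it positive)
  edge (4, 10)→(0, 8): d=(-4,-2) top-left  bias=+0
  edge (0, 8)→(13, 3): d=(13,-5) top-left  bias=+0
  edge (13, 3)→(4, 10): d=(-9,7) right/bottom  bias=-1
    (6,1)@(13, 3): e=[46,0,0] → ·  [on edge]
    (4,2)@(9, 5): e=[30,6,10] → #
    (5,2)@(11, 5): e=[34,16,-4] → ·
    (1,3)@(3, 7): e=[10,2,34] → #
    (2,3)@(5, 7): e=[14,12,20] → #
    (3,3)@(7, 7): e=[18,22,6] → #
    (4,3)@(9, 7): e=[22,32,-8] → ·
    (1,4)@(3, 9): e=[2,28,16] → #
    (3,4)@(7, 9): e=[10,48,-12] → ·
    (1,5)@(3, 11): e=[-6,54,-2] → ·
    (2,5)@(5, 11): e=[-2,64,-16] → ·
  covered (6 px):
    · · · · · · · ·
    · · · · · · · ·
    · · · · # · · ·
    · # # # · · · ·
    · # # · · · · ·
    · · · · · · · ·
    · · · · · · · ·
    · · · · · · · ·
    · · · · · · · ·
T2:
  2·area = 24
  edge (6, 4)→(8, 4): d=(2,0) top-left  bias=+0
  edge (8, 4)→(8, 16): d=(0,12) right/bottom  bias=-1
  edge (8, 16)→(6, 4): d=(-2,-12) top-left  bias=+0
    (3,2)@(7, 5): e=[2,12,10] → #
    (4,2)@(9, 5): e=[2,-12,34] → ·
    (3,3)@(7, 7): e=[6,12,6] → #
    (4,3)@(9, 7): e=[6,-12,30] → ·
    (3,4)@(7, 9): e=[10,12,2] → #
    (4,4)@(9, 9): e=[10,-12,26] → ·
    (3,5)@(7, 11): e=[14,12,-2] → ·
  covered (3 px):
    · · · · · · · ·
    · · · · · · · ·
    · · · # · · · ·
    · · · # · · · ·
    · · · # · · · ·
    · · · · · · · ·
    · · · · · · · ·
    · · · · · · · ·
    · · · · · · · ·
T3:
  2·area = 36
  edge (12, 2)→(0, 8): d=(-12,6) right/bottom  bias=-1
  edge (0, 8)→(6, 2): d=(6,-6) top-left  bias=+0
  edge (6, 2)→(12, 2): d=(6,0) top-left  bias=+0
    (3,0)@(7, 1): e=[42,0,-6] → ·  [on edge]
    (2,1)@(5, 3): e=[30,0,6] → #  [on edge]
    (3,1)@(7, 3): e=[18,12,6] → #
    (4,1)@(9, 3): e=[6,24,6] → #
    (5,1)@(11, 3): e=[-6,36,6] → ·
    (1,2)@(3, 5): e=[18,0,18] → #  [on edge]
    (3,2)@(7, 5): e=[-6,24,18] → ·
    (4,2)@(9, 5): e=[-18,36,18] → ·
    (0,3)@(1, 7): e=[6,0,30] → #  [on edge]
    (1,3)@(3, 7): e=[-6,12,30] → ·
    (2,3)@(5, 7): e=[-18,24,30] → ·
    (0,4)@(1, 9): e=[-18,12,42] → ·
  covered (6 px):
    · · · · · · · ·
    · · # # # · · ·
    · # # · · · · ·
    # · · · · · · ·
    · · · · · · · ·
    · · · · · · · ·
    · · · · · · · ·
    · · · · · · · ·
    · · · · · · · ·

Result: 22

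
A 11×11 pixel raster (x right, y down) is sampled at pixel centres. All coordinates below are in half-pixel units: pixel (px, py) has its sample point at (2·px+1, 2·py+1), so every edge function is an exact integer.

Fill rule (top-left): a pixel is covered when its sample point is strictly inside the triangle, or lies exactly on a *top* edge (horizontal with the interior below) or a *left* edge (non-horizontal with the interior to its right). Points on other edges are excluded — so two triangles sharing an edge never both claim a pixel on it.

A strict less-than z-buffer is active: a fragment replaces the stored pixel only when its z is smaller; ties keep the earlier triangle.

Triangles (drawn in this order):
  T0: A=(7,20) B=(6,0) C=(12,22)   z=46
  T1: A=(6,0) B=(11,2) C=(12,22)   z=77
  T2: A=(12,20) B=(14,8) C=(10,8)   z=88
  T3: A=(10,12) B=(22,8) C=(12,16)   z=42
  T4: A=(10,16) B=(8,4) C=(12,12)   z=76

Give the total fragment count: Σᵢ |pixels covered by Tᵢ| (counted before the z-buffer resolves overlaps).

T0:
  2·area = 98
  edge (7, 20)→(6, 0): d=(-1,-20) top-left  bias=+0
  edge (6, 0)→(12, 22): d=(6,22) right/bottom  bias=-1
  edge (12, 22)→(7, 20): d=(-5,-2) top-left  bias=+0
    (3,2)@(7, 5): e=[15,8,75] → #
    (4,2)@(9, 5): e=[55,-36,79] → ·
    (3,3)@(7, 7): e=[13,20,65] → #
    (4,3)@(9, 7): e=[53,-24,69] → ·
    (3,4)@(7, 9): e=[11,32,55] → #
    (4,4)@(9, 9): e=[51,-12,59] → ·
    (3,5)@(7, 11): e=[9,44,45] → #
    (4,5)@(9, 11): e=[49,0,49] → ·  [on edge]
    (3,6)@(7, 13): e=[7,56,35] → #
    (4,6)@(9, 13): e=[47,12,39] → #
    (5,6)@(11, 13): e=[87,-32,43] → ·
    (3,7)@(7, 15): e=[5,68,25] → #
  covered (14 px):
    · · · · · · · · · · ·
    · · · · · · · · · · ·
    · · · # · · · · · · ·
    · · · # · · · · · · ·
    · · · # · · · · · · ·
    · · · # · · · · · · ·
    · · · # # · · · · · ·
    · · · # # · · · · · ·
    · · · # # · · · · · ·
    · · · # # # · · · · ·
    · · · · · # · · · · ·
T1:
  2·area = 98
  edge (6, 0)→(11, 2): d=(5,2) right/bottom  bias=-1
  edge (11, 2)→(12, 22): d=(1,20) right/bottom  bias=-1
  edge (12, 22)→(6, 0): d=(-6,-22) top-left  bias=+0
    (3,0)@(7, 1): e=[3,79,16] → #
    (4,0)@(9, 1): e=[-1,39,60] → ·
    (3,1)@(7, 3): e=[13,81,4] → #
    (4,1)@(9, 3): e=[9,41,48] → #
    (5,1)@(11, 3): e=[5,1,92] → #
    (6,1)@(13, 3): e=[1,-39,136] → ·
    (3,2)@(7, 5): e=[23,83,-8] → ·
    (4,2)@(9, 5): e=[19,43,36] → #
    (6,2)@(13, 5): e=[11,-37,124] → ·
    (4,3)@(9, 7): e=[29,45,24] → #
    (6,3)@(13, 7): e=[21,-35,112] → ·
    (4,4)@(9, 9): e=[39,47,12] → #
    (4,5)@(9, 11): e=[49,49,0] → #  [on edge]
  covered (15 px):
    · · · # · · · · · · ·
    · · · # # # · · · · ·
    · · · · # # · · · · ·
    · · · · # # · · · · ·
    · · · · # # · · · · ·
    · · · · # # · · · · ·
    · · · · · # · · · · ·
    · · · · · # · · · · ·
    · · · · · # · · · · ·
    · · · · · · · · · · ·
    · · · · · · · · · · ·
T2:
  2·area = 48  (B↔C swapped to make it positive)
  edge (12, 20)→(10, 8): d=(-2,-12) top-left  bias=+0
  edge (10, 8)→(14, 8): d=(4,0) top-left  bias=+0
  edge (14, 8)→(12, 20): d=(-2,12) right/bottom  bias=-1
    (5,4)@(11, 9): e=[10,4,34] → #
    (6,4)@(13, 9): e=[34,4,10] → #
    (7,4)@(15, 9): e=[58,4,-14] → ·
    (5,5)@(11, 11): e=[6,12,30] → #
    (7,5)@(15, 11): e=[54,12,-18] → ·
    (5,6)@(11, 13): e=[2,20,26] → #
    (7,6)@(15, 13): e=[50,20,-22] → ·
    (5,7)@(11, 15): e=[-2,28,22] → ·
    (6,7)@(13, 15): e=[22,28,-2] → ·
  covered (6 px):
    · · · · · · · · · · ·
    · · · · · · · · · · ·
    · · · · · · · · · · ·
    · · · · · · · · · · ·
    · · · · · # # · · · ·
    · · · · · # # · · · ·
    · · · · · # # · · · ·
    · · · · · · · · · · ·
    · · · · · · · · · · ·
    · · · · · · · · · · ·
    · · · · · · · · · · ·
T3:
  2·area = 56
  edge (10, 12)→(22, 8): d=(12,-4) top-left  bias=+0
  edge (22, 8)→(12, 16): d=(-10,8) right/bottom  bias=-1
  edge (12, 16)→(10, 12): d=(-2,-4) top-left  bias=+0
    (9,4)@(19, 9): e=[0,14,42] → #  [on edge]
    (10,4)@(21, 9): e=[8,-2,50] → ·
    (6,5)@(13, 11): e=[0,42,14] → #  [on edge]
    (7,5)@(15, 11): e=[8,26,22] → #
    (8,5)@(17, 11): e=[16,10,30] → #
    (9,5)@(19, 11): e=[24,-6,38] → ·
    (3,6)@(7, 13): e=[0,70,-14] → ·  [on edge]
    (5,6)@(11, 13): e=[16,38,2] → #
    (8,6)@(17, 13): e=[40,-10,26] → ·
    (0,7)@(1, 15): e=[0,98,-42] → ·  [on edge]
    (5,7)@(11, 15): e=[40,18,-2] → ·
    (6,7)@(13, 15): e=[48,2,6] → #
  covered (8 px):
    · · · · · · · · · · ·
    · · · · · · · · · · ·
    · · · · · · · · · · ·
    · · · · · · · · · · ·
    · · · · · · · · · # ·
    · · · · · · # # # · ·
    · · · · · # # # · · ·
    · · · · · · # · · · ·
    · · · · · · · · · · ·
    · · · · · · · · · · ·
    · · · · · · · · · · ·
T4:
  2·area = 32
  edge (10, 16)→(8, 4): d=(-2,-12) top-left  bias=+0
  edge (8, 4)→(12, 12): d=(4,8) right/bottom  bias=-1
  edge (12, 12)→(10, 16): d=(-2,4) right/bottom  bias=-1
    (4,3)@(9, 7): e=[6,4,22] → #
    (5,3)@(11, 7): e=[30,-12,14] → ·
    (4,4)@(9, 9): e=[2,12,18] → #
    (5,4)@(11, 9): e=[26,-4,10] → ·
    (4,5)@(9, 11): e=[-2,20,14] → ·
    (5,5)@(11, 11): e=[22,4,6] → #
    (6,5)@(13, 11): e=[46,-12,-2] → ·
    (5,6)@(11, 13): e=[18,12,2] → #
    (6,6)@(13, 13): e=[42,-4,-6] → ·
    (5,7)@(11, 15): e=[14,20,-2] → ·
  covered (4 px):
    · · · · · · · · · · ·
    · · · · · · · · · · ·
    · · · · · · · · · · ·
    · · · · # · · · · · ·
    · · · · # · · · · · ·
    · · · · · # · · · · ·
    · · · · · # · · · · ·
    · · · · · · · · · · ·
    · · · · · · · · · · ·
    · · · · · · · · · · ·
    · · · · · · · · · · ·

Final: 47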